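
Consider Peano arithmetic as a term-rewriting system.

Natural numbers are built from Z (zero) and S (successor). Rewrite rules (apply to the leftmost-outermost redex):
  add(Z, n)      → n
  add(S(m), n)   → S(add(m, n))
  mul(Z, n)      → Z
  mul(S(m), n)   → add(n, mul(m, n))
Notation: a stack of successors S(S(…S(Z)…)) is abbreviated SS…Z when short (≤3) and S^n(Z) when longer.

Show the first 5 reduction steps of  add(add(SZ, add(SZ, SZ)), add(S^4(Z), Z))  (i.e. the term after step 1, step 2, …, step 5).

Answer: after 5 steps: S(S(add(add(Z, SZ), add(S^4(Z), Z))))

Working:
  start: add(add(SZ, add(SZ, SZ)), add(S^4(Z), Z))
  [1] add(S(add(Z, add(SZ, SZ))), add(S^4(Z), Z))
  [2] S(add(add(Z, add(SZ, SZ)), add(S^4(Z), Z)))
  [3] S(add(add(SZ, SZ), add(S^4(Z), Z)))
  [4] S(add(S(add(Z, SZ)), add(S^4(Z), Z)))
  [5] S(S(add(add(Z, SZ), add(S^4(Z), Z))))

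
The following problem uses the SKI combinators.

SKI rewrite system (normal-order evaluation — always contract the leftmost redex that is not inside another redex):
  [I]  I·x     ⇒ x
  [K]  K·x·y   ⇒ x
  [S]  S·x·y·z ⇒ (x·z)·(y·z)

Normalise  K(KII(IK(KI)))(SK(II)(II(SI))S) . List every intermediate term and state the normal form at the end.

Answer: normal form = K(KI)  (in 4 steps)

Working:
  start: K(KII(IK(KI)))(SK(II)(II(SI))S)
  step 1: KII(IK(KI))
  step 2: I(IK(KI))
  step 3: IK(KI)
  step 4: K(KI)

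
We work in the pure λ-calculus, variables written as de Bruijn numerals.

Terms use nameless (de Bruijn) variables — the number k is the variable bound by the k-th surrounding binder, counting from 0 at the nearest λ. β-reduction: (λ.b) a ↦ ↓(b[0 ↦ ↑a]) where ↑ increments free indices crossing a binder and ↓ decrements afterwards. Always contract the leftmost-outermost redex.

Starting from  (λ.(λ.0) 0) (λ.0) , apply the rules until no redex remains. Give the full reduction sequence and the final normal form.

  start: (λ.(λ.0) 0) (λ.0)
  [1] (λ.0) (λ.0)
  [2] λ.0

Answer: normal form = λ.0  (in 2 steps)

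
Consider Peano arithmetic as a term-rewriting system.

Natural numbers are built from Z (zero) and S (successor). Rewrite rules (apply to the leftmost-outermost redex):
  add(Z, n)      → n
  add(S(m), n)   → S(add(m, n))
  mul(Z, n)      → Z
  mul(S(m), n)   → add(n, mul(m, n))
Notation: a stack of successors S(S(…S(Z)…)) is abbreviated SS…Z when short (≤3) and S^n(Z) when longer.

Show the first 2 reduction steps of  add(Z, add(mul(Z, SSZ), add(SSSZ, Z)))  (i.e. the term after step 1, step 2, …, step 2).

  start: add(Z, add(mul(Z, SSZ), add(SSSZ, Z)))
  step 1: add(mul(Z, SSZ), add(SSSZ, Z))
  step 2: add(Z, add(SSSZ, Z))

Answer: after 2 steps: add(Z, add(SSSZ, Z))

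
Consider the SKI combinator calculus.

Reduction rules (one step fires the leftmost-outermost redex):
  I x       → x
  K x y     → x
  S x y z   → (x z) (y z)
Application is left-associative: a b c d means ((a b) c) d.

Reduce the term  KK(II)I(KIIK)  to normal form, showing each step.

Answer: normal form = I  (in 2 steps)

Derivation:
  start: KK(II)I(KIIK)
  [1] KI(KIIK)
  [2] I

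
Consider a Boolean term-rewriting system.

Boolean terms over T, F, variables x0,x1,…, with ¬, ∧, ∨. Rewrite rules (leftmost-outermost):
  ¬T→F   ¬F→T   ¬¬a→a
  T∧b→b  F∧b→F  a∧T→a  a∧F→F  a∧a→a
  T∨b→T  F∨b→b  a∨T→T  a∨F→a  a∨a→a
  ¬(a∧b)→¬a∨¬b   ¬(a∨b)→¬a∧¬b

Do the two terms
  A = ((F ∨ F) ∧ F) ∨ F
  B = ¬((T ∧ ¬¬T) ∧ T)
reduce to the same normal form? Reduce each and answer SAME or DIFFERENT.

Term A:
  start: ((F ∨ F) ∧ F) ∨ F
  [1] (F ∨ F) ∧ F
  [2] F

Term B:
  start: ¬((T ∧ ¬¬T) ∧ T)
  [1] ¬(T ∧ ¬¬T) ∨ ¬T
  [2] (¬T ∨ ¬¬¬T) ∨ ¬T
  [3] (F ∨ ¬¬¬T) ∨ ¬T
  [4] ¬¬¬T ∨ ¬T
  [5] ¬T ∨ ¬T
  [6] ¬T
  [7] F

Answer: SAME — A ⇓ F, B ⇓ F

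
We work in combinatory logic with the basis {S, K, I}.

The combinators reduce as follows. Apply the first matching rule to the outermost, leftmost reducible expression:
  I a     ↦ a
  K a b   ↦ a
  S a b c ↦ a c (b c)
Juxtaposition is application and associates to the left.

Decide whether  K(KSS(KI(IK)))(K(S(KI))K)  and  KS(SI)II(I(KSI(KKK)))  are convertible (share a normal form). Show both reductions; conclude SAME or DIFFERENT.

Term A:
  start: K(KSS(KI(IK)))(K(S(KI))K)
  step 1: KSS(KI(IK))
  step 2: S(KI(IK))
  step 3: SI

Term B:
  start: KS(SI)II(I(KSI(KKK)))
  step 1: SII(I(KSI(KKK)))
  step 2: I(I(KSI(KKK)))(I(I(KSI(KKK))))
  step 3: I(KSI(KKK))(I(I(KSI(KKK))))
  step 4: KSI(KKK)(I(I(KSI(KKK))))
  step 5: S(KKK)(I(I(KSI(KKK))))
  step 6: SK(I(I(KSI(KKK))))
  step 7: SK(I(KSI(KKK)))
  step 8: SK(KSI(KKK))
  step 9: SK(S(KKK))
  step 10: SK(SK)

Answer: DIFFERENT — A ⇓ SI, B ⇓ SK(SK)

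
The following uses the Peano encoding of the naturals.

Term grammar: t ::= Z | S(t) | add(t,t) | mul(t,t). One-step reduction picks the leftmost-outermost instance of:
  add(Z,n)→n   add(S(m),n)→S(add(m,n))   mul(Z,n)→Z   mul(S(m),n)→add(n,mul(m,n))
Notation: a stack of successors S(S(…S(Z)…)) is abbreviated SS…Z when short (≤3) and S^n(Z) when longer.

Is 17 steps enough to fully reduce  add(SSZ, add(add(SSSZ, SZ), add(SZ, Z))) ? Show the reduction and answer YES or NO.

Answer: YES — reaches normal form S^7(Z) in 14 ≤ 17 steps

Derivation:
  start: add(SSZ, add(add(SSSZ, SZ), add(SZ, Z)))
  [1] S(add(SZ, add(add(SSSZ, SZ), add(SZ, Z))))
  [2] S(S(add(Z, add(add(SSSZ, SZ), add(SZ, Z)))))
  [3] S(S(add(add(SSSZ, SZ), add(SZ, Z))))
  [4] S(S(add(S(add(SSZ, SZ)), add(SZ, Z))))
  [5] S(S(S(add(add(SSZ, SZ), add(SZ, Z)))))
  [6] S(S(S(add(S(add(SZ, SZ)), add(SZ, Z)))))
  [7] S(S(S(S(add(add(SZ, SZ), add(SZ, Z))))))
  [8] S(S(S(S(add(S(add(Z, SZ)), add(SZ, Z))))))
  [9] S(S(S(S(S(add(add(Z, SZ), add(SZ, Z)))))))
  [10] S(S(S(S(S(add(SZ, add(SZ, Z)))))))
  [11] S(S(S(S(S(S(add(Z, add(SZ, Z))))))))
  [12] S(S(S(S(S(S(add(SZ, Z)))))))
  [13] S(S(S(S(S(S(S(add(Z, Z))))))))
  [14] S^7(Z)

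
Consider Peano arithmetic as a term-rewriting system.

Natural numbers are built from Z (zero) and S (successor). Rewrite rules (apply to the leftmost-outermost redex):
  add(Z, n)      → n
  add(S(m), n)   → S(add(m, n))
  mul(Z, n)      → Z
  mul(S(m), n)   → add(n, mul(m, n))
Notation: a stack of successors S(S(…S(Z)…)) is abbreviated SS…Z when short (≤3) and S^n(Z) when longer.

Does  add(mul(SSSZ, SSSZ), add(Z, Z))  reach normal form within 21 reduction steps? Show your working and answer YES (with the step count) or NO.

  start: add(mul(SSSZ, SSSZ), add(Z, Z))
  step 1: add(add(SSSZ, mul(SSZ, SSSZ)), add(Z, Z))
  step 2: add(S(add(SSZ, mul(SSZ, SSSZ))), add(Z, Z))
  step 3: S(add(add(SSZ, mul(SSZ, SSSZ)), add(Z, Z)))
  step 4: S(add(S(add(SZ, mul(SSZ, SSSZ))), add(Z, Z)))
  step 5: S(S(add(add(SZ, mul(SSZ, SSSZ)), add(Z, Z))))
  step 6: S(S(add(S(add(Z, mul(SSZ, SSSZ))), add(Z, Z))))
  step 7: S(S(S(add(add(Z, mul(SSZ, SSSZ)), add(Z, Z)))))
  step 8: S(S(S(add(mul(SSZ, SSSZ), add(Z, Z)))))
  step 9: S(S(S(add(add(SSSZ, mul(SZ, SSSZ)), add(Z, Z)))))
  step 10: S(S(S(add(S(add(SSZ, mul(SZ, SSSZ))), add(Z, Z)))))
  step 11: S(S(S(S(add(add(SSZ, mul(SZ, SSSZ)), add(Z, Z))))))
  step 12: S(S(S(S(add(S(add(SZ, mul(SZ, SSSZ))), add(Z, Z))))))
  step 13: S(S(S(S(S(add(add(SZ, mul(SZ, SSSZ)), add(Z, Z)))))))
  step 14: S(S(S(S(S(add(S(add(Z, mul(SZ, SSSZ))), add(Z, Z)))))))
  step 15: S(S(S(S(S(S(add(add(Z, mul(SZ, SSSZ)), add(Z, Z))))))))
  step 16: S(S(S(S(S(S(add(mul(SZ, SSSZ), add(Z, Z))))))))
  step 17: S(S(S(S(S(S(add(add(SSSZ, mul(Z, SSSZ)), add(Z, Z))))))))
  step 18: S(S(S(S(S(S(add(S(add(SSZ, mul(Z, SSSZ))), add(Z, Z))))))))
  step 19: S(S(S(S(S(S(S(add(add(SSZ, mul(Z, SSSZ)), add(Z, Z)))))))))
  step 20: S(S(S(S(S(S(S(add(S(add(SZ, mul(Z, SSSZ))), add(Z, Z)))))))))
  step 21: S(S(S(S(S(S(S(S(add(add(SZ, mul(Z, SSSZ)), add(Z, Z))))))))))

Answer: NO — after 21 steps the term is S(S(S(S(S(S(S(S(add(add(SZ, mul(Z, SSSZ)), add(Z, Z)))))))))), not yet normal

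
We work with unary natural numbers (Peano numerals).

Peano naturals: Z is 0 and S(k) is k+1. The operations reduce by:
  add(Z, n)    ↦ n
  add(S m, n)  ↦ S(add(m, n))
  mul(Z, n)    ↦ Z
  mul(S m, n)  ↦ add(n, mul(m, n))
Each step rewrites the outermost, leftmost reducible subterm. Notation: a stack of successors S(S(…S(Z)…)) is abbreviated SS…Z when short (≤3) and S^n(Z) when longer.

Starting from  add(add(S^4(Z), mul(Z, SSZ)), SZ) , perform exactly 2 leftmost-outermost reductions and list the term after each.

Answer: after 2 steps: S(add(add(SSSZ, mul(Z, SSZ)), SZ))

Derivation:
  start: add(add(S^4(Z), mul(Z, SSZ)), SZ)
  →1  add(S(add(SSSZ, mul(Z, SSZ))), SZ)
  →2  S(add(add(SSSZ, mul(Z, SSZ)), SZ))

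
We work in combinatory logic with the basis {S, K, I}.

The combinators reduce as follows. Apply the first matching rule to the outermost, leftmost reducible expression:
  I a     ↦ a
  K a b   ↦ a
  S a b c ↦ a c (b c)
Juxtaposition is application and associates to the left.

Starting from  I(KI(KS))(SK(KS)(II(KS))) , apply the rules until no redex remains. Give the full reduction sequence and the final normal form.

  start: I(KI(KS))(SK(KS)(II(KS)))
  →1  KI(KS)(SK(KS)(II(KS)))
  →2  I(SK(KS)(II(KS)))
  →3  SK(KS)(II(KS))
  →4  K(II(KS))(KS(II(KS)))
  →5  II(KS)
  →6  I(KS)
  →7  KS

Answer: normal form = KS  (in 7 steps)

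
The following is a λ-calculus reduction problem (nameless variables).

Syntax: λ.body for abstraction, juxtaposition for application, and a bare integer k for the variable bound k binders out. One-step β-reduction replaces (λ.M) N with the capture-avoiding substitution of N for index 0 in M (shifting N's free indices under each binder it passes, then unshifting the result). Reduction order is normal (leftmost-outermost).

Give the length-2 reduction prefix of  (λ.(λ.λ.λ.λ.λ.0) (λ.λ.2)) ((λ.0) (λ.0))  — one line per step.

  start: (λ.(λ.λ.λ.λ.λ.0) (λ.λ.2)) ((λ.0) (λ.0))
  [1] (λ.λ.λ.λ.λ.0) (λ.λ.(λ.0) (λ.0))
  [2] λ.λ.λ.λ.0

Answer: after 2 steps: λ.λ.λ.λ.0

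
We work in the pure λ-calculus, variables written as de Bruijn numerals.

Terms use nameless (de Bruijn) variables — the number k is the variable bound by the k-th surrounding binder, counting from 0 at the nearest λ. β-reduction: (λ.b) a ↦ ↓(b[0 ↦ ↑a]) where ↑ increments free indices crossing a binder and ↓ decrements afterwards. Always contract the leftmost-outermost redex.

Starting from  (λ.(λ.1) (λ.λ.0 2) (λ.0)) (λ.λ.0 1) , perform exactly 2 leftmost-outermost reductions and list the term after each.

Answer: after 2 steps: (λ.λ.0 1) (λ.0)

Working:
  start: (λ.(λ.1) (λ.λ.0 2) (λ.0)) (λ.λ.0 1)
  →1  (λ.λ.λ.0 1) (λ.λ.0 (λ.λ.0 1)) (λ.0)
  →2  (λ.λ.0 1) (λ.0)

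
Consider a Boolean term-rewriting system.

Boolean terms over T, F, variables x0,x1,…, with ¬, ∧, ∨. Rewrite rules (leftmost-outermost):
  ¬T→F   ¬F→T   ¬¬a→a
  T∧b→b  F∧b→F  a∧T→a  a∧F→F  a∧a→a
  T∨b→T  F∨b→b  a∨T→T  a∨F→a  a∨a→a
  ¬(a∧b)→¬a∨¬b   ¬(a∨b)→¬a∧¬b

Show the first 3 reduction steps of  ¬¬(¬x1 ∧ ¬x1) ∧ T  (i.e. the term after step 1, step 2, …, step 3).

Answer: after 3 steps: ¬x1

Working:
  start: ¬¬(¬x1 ∧ ¬x1) ∧ T
  [1] ¬¬(¬x1 ∧ ¬x1)
  [2] ¬x1 ∧ ¬x1
  [3] ¬x1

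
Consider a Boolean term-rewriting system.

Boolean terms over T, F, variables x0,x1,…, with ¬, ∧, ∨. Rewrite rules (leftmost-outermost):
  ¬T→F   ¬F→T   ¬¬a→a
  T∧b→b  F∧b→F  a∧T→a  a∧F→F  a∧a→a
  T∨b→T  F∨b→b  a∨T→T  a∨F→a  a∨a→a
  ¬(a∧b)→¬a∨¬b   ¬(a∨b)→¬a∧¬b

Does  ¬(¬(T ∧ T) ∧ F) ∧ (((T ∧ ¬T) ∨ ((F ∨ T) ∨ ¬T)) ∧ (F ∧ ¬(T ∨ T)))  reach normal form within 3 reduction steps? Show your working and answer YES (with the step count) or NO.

Answer: NO — after 3 steps the term is (T ∨ ¬F) ∧ (((T ∧ ¬T) ∨ ((F ∨ T) ∨ ¬T)) ∧ (F ∧ ¬(T ∨ T))), not yet normal

Reduction:
  start: ¬(¬(T ∧ T) ∧ F) ∧ (((T ∧ ¬T) ∨ ((F ∨ T) ∨ ¬T)) ∧ (F ∧ ¬(T ∨ T)))
  [1] (¬¬(T ∧ T) ∨ ¬F) ∧ (((T ∧ ¬T) ∨ ((F ∨ T) ∨ ¬T)) ∧ (F ∧ ¬(T ∨ T)))
  [2] ((T ∧ T) ∨ ¬F) ∧ (((T ∧ ¬T) ∨ ((F ∨ T) ∨ ¬T)) ∧ (F ∧ ¬(T ∨ T)))
  [3] (T ∨ ¬F) ∧ (((T ∧ ¬T) ∨ ((F ∨ T) ∨ ¬T)) ∧ (F ∧ ¬(T ∨ T)))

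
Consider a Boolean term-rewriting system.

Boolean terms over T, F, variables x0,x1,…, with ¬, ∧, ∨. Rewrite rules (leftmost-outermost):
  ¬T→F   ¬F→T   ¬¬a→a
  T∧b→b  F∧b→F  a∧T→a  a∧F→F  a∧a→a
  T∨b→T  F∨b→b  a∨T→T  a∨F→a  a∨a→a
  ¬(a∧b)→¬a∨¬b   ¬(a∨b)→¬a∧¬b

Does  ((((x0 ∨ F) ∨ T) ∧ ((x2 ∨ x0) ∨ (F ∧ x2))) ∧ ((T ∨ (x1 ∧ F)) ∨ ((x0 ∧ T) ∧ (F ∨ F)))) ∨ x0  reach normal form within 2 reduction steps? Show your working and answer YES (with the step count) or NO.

Answer: NO — after 2 steps the term is (((x2 ∨ x0) ∨ (F ∧ x2)) ∧ ((T ∨ (x1 ∧ F)) ∨ ((x0 ∧ T) ∧ (F ∨ F)))) ∨ x0, not yet normal

Working:
  start: ((((x0 ∨ F) ∨ T) ∧ ((x2 ∨ x0) ∨ (F ∧ x2))) ∧ ((T ∨ (x1 ∧ F)) ∨ ((x0 ∧ T) ∧ (F ∨ F)))) ∨ x0
  →1  ((T ∧ ((x2 ∨ x0) ∨ (F ∧ x2))) ∧ ((T ∨ (x1 ∧ F)) ∨ ((x0 ∧ T) ∧ (F ∨ F)))) ∨ x0
  →2  (((x2 ∨ x0) ∨ (F ∧ x2)) ∧ ((T ∨ (x1 ∧ F)) ∨ ((x0 ∧ T) ∧ (F ∨ F)))) ∨ x0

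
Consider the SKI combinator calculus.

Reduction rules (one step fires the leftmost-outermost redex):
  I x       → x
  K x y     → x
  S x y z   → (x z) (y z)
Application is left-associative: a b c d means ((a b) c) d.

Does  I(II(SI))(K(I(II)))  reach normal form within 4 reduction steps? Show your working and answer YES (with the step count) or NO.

Answer: NO — after 4 steps the term is SI(K(II)), not yet normal

Derivation:
  start: I(II(SI))(K(I(II)))
  step 1: II(SI)(K(I(II)))
  step 2: I(SI)(K(I(II)))
  step 3: SI(K(I(II)))
  step 4: SI(K(II))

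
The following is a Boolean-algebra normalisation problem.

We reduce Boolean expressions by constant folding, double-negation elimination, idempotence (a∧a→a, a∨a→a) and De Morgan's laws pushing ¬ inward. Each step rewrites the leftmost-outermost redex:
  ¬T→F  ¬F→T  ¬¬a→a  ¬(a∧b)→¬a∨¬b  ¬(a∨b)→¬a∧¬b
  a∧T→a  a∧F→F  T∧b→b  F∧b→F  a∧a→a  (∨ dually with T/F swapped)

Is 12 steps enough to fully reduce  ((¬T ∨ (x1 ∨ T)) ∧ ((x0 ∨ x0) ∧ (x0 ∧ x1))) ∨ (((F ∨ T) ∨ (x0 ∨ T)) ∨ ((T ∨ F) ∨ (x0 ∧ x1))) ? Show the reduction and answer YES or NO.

Answer: YES — reaches normal form T in 9 ≤ 12 steps

Derivation:
  start: ((¬T ∨ (x1 ∨ T)) ∧ ((x0 ∨ x0) ∧ (x0 ∧ x1))) ∨ (((F ∨ T) ∨ (x0 ∨ T)) ∨ ((T ∨ F) ∨ (x0 ∧ x1)))
  →1  ((F ∨ (x1 ∨ T)) ∧ ((x0 ∨ x0) ∧ (x0 ∧ x1))) ∨ (((F ∨ T) ∨ (x0 ∨ T)) ∨ ((T ∨ F) ∨ (x0 ∧ x1)))
  →2  ((x1 ∨ T) ∧ ((x0 ∨ x0) ∧ (x0 ∧ x1))) ∨ (((F ∨ T) ∨ (x0 ∨ T)) ∨ ((T ∨ F) ∨ (x0 ∧ x1)))
  →3  (T ∧ ((x0 ∨ x0) ∧ (x0 ∧ x1))) ∨ (((F ∨ T) ∨ (x0 ∨ T)) ∨ ((T ∨ F) ∨ (x0 ∧ x1)))
  →4  ((x0 ∨ x0) ∧ (x0 ∧ x1)) ∨ (((F ∨ T) ∨ (x0 ∨ T)) ∨ ((T ∨ F) ∨ (x0 ∧ x1)))
  →5  (x0 ∧ (x0 ∧ x1)) ∨ (((F ∨ T) ∨ (x0 ∨ T)) ∨ ((T ∨ F) ∨ (x0 ∧ x1)))
  →6  (x0 ∧ (x0 ∧ x1)) ∨ ((T ∨ (x0 ∨ T)) ∨ ((T ∨ F) ∨ (x0 ∧ x1)))
  →7  (x0 ∧ (x0 ∧ x1)) ∨ (T ∨ ((T ∨ F) ∨ (x0 ∧ x1)))
  →8  (x0 ∧ (x0 ∧ x1)) ∨ T
  →9  T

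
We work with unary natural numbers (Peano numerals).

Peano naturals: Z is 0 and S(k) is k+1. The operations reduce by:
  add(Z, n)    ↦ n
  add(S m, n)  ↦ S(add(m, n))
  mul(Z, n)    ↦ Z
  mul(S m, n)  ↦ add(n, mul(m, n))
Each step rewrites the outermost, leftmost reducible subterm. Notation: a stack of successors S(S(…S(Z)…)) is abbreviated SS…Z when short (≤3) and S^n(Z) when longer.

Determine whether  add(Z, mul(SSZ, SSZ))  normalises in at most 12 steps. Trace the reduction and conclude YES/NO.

  start: add(Z, mul(SSZ, SSZ))
  step 1: mul(SSZ, SSZ)
  step 2: add(SSZ, mul(SZ, SSZ))
  step 3: S(add(SZ, mul(SZ, SSZ)))
  step 4: S(S(add(Z, mul(SZ, SSZ))))
  step 5: S(S(mul(SZ, SSZ)))
  step 6: S(S(add(SSZ, mul(Z, SSZ))))
  step 7: S(S(S(add(SZ, mul(Z, SSZ)))))
  step 8: S(S(S(S(add(Z, mul(Z, SSZ))))))
  step 9: S(S(S(S(mul(Z, SSZ)))))
  step 10: S^4(Z)

Answer: YES — reaches normal form S^4(Z) in 10 ≤ 12 steps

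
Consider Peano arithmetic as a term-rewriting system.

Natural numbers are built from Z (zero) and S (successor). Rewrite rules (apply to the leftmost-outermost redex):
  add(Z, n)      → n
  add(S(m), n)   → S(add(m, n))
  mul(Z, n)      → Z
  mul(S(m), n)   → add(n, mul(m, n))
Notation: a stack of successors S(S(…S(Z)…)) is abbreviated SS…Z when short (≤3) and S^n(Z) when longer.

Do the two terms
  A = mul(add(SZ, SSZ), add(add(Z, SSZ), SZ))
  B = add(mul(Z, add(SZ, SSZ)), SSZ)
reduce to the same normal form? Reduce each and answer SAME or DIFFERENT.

Answer: DIFFERENT — A ⇓ S^9(Z), B ⇓ SSZ

Working:
Term A:
  start: mul(add(SZ, SSZ), add(add(Z, SSZ), SZ))
  →1  mul(S(add(Z, SSZ)), add(add(Z, SSZ), SZ))
  →2  add(add(add(Z, SSZ), SZ), mul(add(Z, SSZ), add(add(Z, SSZ), SZ)))
  →3  add(add(SSZ, SZ), mul(add(Z, SSZ), add(add(Z, SSZ), SZ)))
  →4  add(S(add(SZ, SZ)), mul(add(Z, SSZ), add(add(Z, SSZ), SZ)))
  →5  S(add(add(SZ, SZ), mul(add(Z, SSZ), add(add(Z, SSZ), SZ))))
  →6  S(add(S(add(Z, SZ)), mul(add(Z, SSZ), add(add(Z, SSZ), SZ))))
  →7  S(S(add(add(Z, SZ), mul(add(Z, SSZ), add(add(Z, SSZ), SZ)))))
  →8  S(S(add(SZ, mul(add(Z, SSZ), add(add(Z, SSZ), SZ)))))
  →9  S(S(S(add(Z, mul(add(Z, SSZ), add(add(Z, SSZ), SZ))))))
  →10  S(S(S(mul(add(Z, SSZ), add(add(Z, SSZ), SZ)))))
  →11  S(S(S(mul(SSZ, add(add(Z, SSZ), SZ)))))
  →12  S(S(S(add(add(add(Z, SSZ), SZ), mul(SZ, add(add(Z, SSZ), SZ))))))
  →13  S(S(S(add(add(SSZ, SZ), mul(SZ, add(add(Z, SSZ), SZ))))))
  →14  S(S(S(add(S(add(SZ, SZ)), mul(SZ, add(add(Z, SSZ), SZ))))))
  →15  S(S(S(S(add(add(SZ, SZ), mul(SZ, add(add(Z, SSZ), SZ)))))))
  →16  S(S(S(S(add(S(add(Z, SZ)), mul(SZ, add(add(Z, SSZ), SZ)))))))
  →17  S(S(S(S(S(add(add(Z, SZ), mul(SZ, add(add(Z, SSZ), SZ))))))))
  →18  S(S(S(S(S(add(SZ, mul(SZ, add(add(Z, SSZ), SZ))))))))
  →19  S(S(S(S(S(S(add(Z, mul(SZ, add(add(Z, SSZ), SZ)))))))))
  →20  S(S(S(S(S(S(mul(SZ, add(add(Z, SSZ), SZ))))))))
  →21  S(S(S(S(S(S(add(add(add(Z, SSZ), SZ), mul(Z, add(add(Z, SSZ), SZ)))))))))
  →22  S(S(S(S(S(S(add(add(SSZ, SZ), mul(Z, add(add(Z, SSZ), SZ)))))))))
  →23  S(S(S(S(S(S(add(S(add(SZ, SZ)), mul(Z, add(add(Z, SSZ), SZ)))))))))
  →24  S(S(S(S(S(S(S(add(add(SZ, SZ), mul(Z, add(add(Z, SSZ), SZ))))))))))
  →25  S(S(S(S(S(S(S(add(S(add(Z, SZ)), mul(Z, add(add(Z, SSZ), SZ))))))))))
  →26  S(S(S(S(S(S(S(S(add(add(Z, SZ), mul(Z, add(add(Z, SSZ), SZ)))))))))))
  →27  S(S(S(S(S(S(S(S(add(SZ, mul(Z, add(add(Z, SSZ), SZ)))))))))))
  →28  S(S(S(S(S(S(S(S(S(add(Z, mul(Z, add(add(Z, SSZ), SZ))))))))))))
  →29  S(S(S(S(S(S(S(S(S(mul(Z, add(add(Z, SSZ), SZ)))))))))))
  →30  S^9(Z)

Term B:
  start: add(mul(Z, add(SZ, SSZ)), SSZ)
  →1  add(Z, SSZ)
  →2  SSZ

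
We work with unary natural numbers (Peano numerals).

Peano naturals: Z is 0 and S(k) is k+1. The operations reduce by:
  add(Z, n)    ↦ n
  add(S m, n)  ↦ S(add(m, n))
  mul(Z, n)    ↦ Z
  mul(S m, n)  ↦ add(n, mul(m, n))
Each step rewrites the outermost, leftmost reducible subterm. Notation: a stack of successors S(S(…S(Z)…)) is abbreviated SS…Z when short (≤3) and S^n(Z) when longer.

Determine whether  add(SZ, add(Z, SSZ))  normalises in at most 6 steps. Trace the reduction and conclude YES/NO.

  start: add(SZ, add(Z, SSZ))
  [1] S(add(Z, add(Z, SSZ)))
  [2] S(add(Z, SSZ))
  [3] SSSZ

Answer: YES — reaches normal form SSSZ in 3 ≤ 6 steps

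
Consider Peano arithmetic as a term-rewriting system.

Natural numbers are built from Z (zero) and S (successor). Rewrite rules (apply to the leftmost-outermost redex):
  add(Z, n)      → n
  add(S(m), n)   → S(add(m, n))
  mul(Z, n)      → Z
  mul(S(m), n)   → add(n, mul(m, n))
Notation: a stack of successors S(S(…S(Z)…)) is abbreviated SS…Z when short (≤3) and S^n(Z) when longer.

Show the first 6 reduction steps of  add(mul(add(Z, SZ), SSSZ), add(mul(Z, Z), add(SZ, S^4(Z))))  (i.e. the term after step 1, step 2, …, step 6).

  start: add(mul(add(Z, SZ), SSSZ), add(mul(Z, Z), add(SZ, S^4(Z))))
  [1] add(mul(SZ, SSSZ), add(mul(Z, Z), add(SZ, S^4(Z))))
  [2] add(add(SSSZ, mul(Z, SSSZ)), add(mul(Z, Z), add(SZ, S^4(Z))))
  [3] add(S(add(SSZ, mul(Z, SSSZ))), add(mul(Z, Z), add(SZ, S^4(Z))))
  [4] S(add(add(SSZ, mul(Z, SSSZ)), add(mul(Z, Z), add(SZ, S^4(Z)))))
  [5] S(add(S(add(SZ, mul(Z, SSSZ))), add(mul(Z, Z), add(SZ, S^4(Z)))))
  [6] S(S(add(add(SZ, mul(Z, SSSZ)), add(mul(Z, Z), add(SZ, S^4(Z))))))

Answer: after 6 steps: S(S(add(add(SZ, mul(Z, SSSZ)), add(mul(Z, Z), add(SZ, S^4(Z))))))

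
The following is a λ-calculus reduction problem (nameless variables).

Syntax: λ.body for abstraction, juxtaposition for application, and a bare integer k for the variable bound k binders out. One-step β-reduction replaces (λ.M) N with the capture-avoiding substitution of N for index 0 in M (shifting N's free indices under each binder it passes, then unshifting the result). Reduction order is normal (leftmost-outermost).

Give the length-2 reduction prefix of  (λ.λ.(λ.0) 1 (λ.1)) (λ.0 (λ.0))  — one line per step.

Answer: after 2 steps: λ.(λ.0 (λ.0)) (λ.1)

Working:
  start: (λ.λ.(λ.0) 1 (λ.1)) (λ.0 (λ.0))
  →1  λ.(λ.0) (λ.0 (λ.0)) (λ.1)
  →2  λ.(λ.0 (λ.0)) (λ.1)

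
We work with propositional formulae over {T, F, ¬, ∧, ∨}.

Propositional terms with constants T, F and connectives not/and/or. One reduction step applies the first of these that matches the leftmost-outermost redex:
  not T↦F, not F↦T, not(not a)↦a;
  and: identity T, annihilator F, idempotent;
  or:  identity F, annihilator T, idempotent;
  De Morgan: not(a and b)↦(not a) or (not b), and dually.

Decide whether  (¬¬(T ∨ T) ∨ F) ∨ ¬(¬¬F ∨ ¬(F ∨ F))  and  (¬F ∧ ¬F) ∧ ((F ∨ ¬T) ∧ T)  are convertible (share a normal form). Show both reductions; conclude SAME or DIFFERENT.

Answer: DIFFERENT — A ⇓ T, B ⇓ F

Derivation:
Term A:
  start: (¬¬(T ∨ T) ∨ F) ∨ ¬(¬¬F ∨ ¬(F ∨ F))
  →1  ¬¬(T ∨ T) ∨ ¬(¬¬F ∨ ¬(F ∨ F))
  →2  (T ∨ T) ∨ ¬(¬¬F ∨ ¬(F ∨ F))
  →3  T ∨ ¬(¬¬F ∨ ¬(F ∨ F))
  →4  T

Term B:
  start: (¬F ∧ ¬F) ∧ ((F ∨ ¬T) ∧ T)
  →1  ¬F ∧ ((F ∨ ¬T) ∧ T)
  →2  T ∧ ((F ∨ ¬T) ∧ T)
  →3  (F ∨ ¬T) ∧ T
  →4  F ∨ ¬T
  →5  ¬T
  →6  F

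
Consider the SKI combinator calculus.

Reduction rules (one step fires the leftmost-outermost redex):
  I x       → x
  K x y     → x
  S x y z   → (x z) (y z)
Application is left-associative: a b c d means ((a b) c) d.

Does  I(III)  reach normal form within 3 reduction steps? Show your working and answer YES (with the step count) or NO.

Answer: YES — reaches normal form I in 3 ≤ 3 steps

Derivation:
  start: I(III)
  [1] III
  [2] II
  [3] I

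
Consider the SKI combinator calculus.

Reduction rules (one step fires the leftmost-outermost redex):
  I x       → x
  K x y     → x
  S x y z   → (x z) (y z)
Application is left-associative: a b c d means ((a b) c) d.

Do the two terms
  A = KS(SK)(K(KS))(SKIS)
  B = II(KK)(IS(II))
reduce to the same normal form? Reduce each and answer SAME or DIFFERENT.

Term A:
  start: KS(SK)(K(KS))(SKIS)
  [1] S(K(KS))(SKIS)
  [2] S(K(KS))(KS(IS))
  [3] S(K(KS))S

Term B:
  start: II(KK)(IS(II))
  [1] I(KK)(IS(II))
  [2] KK(IS(II))
  [3] K

Answer: DIFFERENT — A ⇓ S(K(KS))S, B ⇓ K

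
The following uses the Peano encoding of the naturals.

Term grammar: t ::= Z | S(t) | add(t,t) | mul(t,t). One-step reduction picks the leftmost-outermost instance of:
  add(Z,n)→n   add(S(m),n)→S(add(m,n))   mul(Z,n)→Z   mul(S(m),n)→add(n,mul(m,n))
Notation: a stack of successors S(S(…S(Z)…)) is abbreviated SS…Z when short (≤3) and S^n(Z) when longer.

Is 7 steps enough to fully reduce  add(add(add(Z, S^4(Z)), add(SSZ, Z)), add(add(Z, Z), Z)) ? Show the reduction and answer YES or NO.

  start: add(add(add(Z, S^4(Z)), add(SSZ, Z)), add(add(Z, Z), Z))
  [1] add(add(S^4(Z), add(SSZ, Z)), add(add(Z, Z), Z))
  [2] add(S(add(SSSZ, add(SSZ, Z))), add(add(Z, Z), Z))
  [3] S(add(add(SSSZ, add(SSZ, Z)), add(add(Z, Z), Z)))
  [4] S(add(S(add(SSZ, add(SSZ, Z))), add(add(Z, Z), Z)))
  [5] S(S(add(add(SSZ, add(SSZ, Z)), add(add(Z, Z), Z))))
  [6] S(S(add(S(add(SZ, add(SSZ, Z))), add(add(Z, Z), Z))))
  [7] S(S(S(add(add(SZ, add(SSZ, Z)), add(add(Z, Z), Z)))))

Answer: NO — after 7 steps the term is S(S(S(add(add(SZ, add(SSZ, Z)), add(add(Z, Z), Z))))), not yet normal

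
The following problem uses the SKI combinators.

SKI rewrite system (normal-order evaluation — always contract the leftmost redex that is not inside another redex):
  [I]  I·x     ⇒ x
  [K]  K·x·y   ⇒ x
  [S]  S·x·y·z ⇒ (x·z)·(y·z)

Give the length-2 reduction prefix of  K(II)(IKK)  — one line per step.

Answer: after 2 steps: I

Reduction:
  start: K(II)(IKK)
  step 1: II
  step 2: I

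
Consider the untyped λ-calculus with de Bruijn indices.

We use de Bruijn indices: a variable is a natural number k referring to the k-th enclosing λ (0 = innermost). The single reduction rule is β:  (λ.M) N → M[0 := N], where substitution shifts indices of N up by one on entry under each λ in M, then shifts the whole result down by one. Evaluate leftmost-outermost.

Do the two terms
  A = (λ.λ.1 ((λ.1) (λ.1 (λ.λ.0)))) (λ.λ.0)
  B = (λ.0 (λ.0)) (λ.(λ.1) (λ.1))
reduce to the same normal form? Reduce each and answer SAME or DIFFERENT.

Answer: DIFFERENT — A ⇓ λ.λ.0, B ⇓ λ.0

Working:
Term A:
  start: (λ.λ.1 ((λ.1) (λ.1 (λ.λ.0)))) (λ.λ.0)
  step 1: λ.(λ.λ.0) ((λ.1) (λ.1 (λ.λ.0)))
  step 2: λ.λ.0

Term B:
  start: (λ.0 (λ.0)) (λ.(λ.1) (λ.1))
  step 1: (λ.(λ.1) (λ.1)) (λ.0)
  step 2: (λ.λ.0) (λ.λ.0)
  step 3: λ.0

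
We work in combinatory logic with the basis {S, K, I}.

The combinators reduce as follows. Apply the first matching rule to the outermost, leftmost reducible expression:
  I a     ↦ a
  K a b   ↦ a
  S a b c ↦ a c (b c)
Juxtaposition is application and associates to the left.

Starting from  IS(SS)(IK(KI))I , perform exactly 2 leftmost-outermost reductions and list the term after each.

Answer: after 2 steps: SSI(IK(KI)I)

Derivation:
  start: IS(SS)(IK(KI))I
  step 1: S(SS)(IK(KI))I
  step 2: SSI(IK(KI)I)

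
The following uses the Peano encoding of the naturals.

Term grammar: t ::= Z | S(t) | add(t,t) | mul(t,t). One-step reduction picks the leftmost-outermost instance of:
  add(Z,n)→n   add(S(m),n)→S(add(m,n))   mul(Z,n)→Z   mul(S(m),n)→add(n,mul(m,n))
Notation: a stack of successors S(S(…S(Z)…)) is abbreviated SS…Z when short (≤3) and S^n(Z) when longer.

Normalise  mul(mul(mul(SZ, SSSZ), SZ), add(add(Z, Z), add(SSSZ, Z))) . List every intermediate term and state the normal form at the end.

Answer: normal form = S^9(Z)  (in 50 steps)

Reduction:
  start: mul(mul(mul(SZ, SSSZ), SZ), add(add(Z, Z), add(SSSZ, Z)))
  [1] mul(mul(add(SSSZ, mul(Z, SSSZ)), SZ), add(add(Z, Z), add(SSSZ, Z)))
  [2] mul(mul(S(add(SSZ, mul(Z, SSSZ))), SZ), add(add(Z, Z), add(SSSZ, Z)))
  [3] mul(add(SZ, mul(add(SSZ, mul(Z, SSSZ)), SZ)), add(add(Z, Z), add(SSSZ, Z)))
  [4] mul(S(add(Z, mul(add(SSZ, mul(Z, SSSZ)), SZ))), add(add(Z, Z), add(SSSZ, Z)))
  [5] add(add(add(Z, Z), add(SSSZ, Z)), mul(add(Z, mul(add(SSZ, mul(Z, SSSZ)), SZ)), add(add(Z, Z), add(SSSZ, Z))))
  [6] add(add(Z, add(SSSZ, Z)), mul(add(Z, mul(add(SSZ, mul(Z, SSSZ)), SZ)), add(add(Z, Z), add(SSSZ, Z))))
  [7] add(add(SSSZ, Z), mul(add(Z, mul(add(SSZ, mul(Z, SSSZ)), SZ)), add(add(Z, Z), add(SSSZ, Z))))
  [8] add(S(add(SSZ, Z)), mul(add(Z, mul(add(SSZ, mul(Z, SSSZ)), SZ)), add(add(Z, Z), add(SSSZ, Z))))
  [9] S(add(add(SSZ, Z), mul(add(Z, mul(add(SSZ, mul(Z, SSSZ)), SZ)), add(add(Z, Z), add(SSSZ, Z)))))
  [10] S(add(S(add(SZ, Z)), mul(add(Z, mul(add(SSZ, mul(Z, SSSZ)), SZ)), add(add(Z, Z), add(SSSZ, Z)))))
  [11] S(S(add(add(SZ, Z), mul(add(Z, mul(add(SSZ, mul(Z, SSSZ)), SZ)), add(add(Z, Z), add(SSSZ, Z))))))
  [12] S(S(add(S(add(Z, Z)), mul(add(Z, mul(add(SSZ, mul(Z, SSSZ)), SZ)), add(add(Z, Z), add(SSSZ, Z))))))
  [13] S(S(S(add(add(Z, Z), mul(add(Z, mul(add(SSZ, mul(Z, SSSZ)), SZ)), add(add(Z, Z), add(SSSZ, Z)))))))
  [14] S(S(S(add(Z, mul(add(Z, mul(add(SSZ, mul(Z, SSSZ)), SZ)), add(add(Z, Z), add(SSSZ, Z)))))))
  [15] S(S(S(mul(add(Z, mul(add(SSZ, mul(Z, SSSZ)), SZ)), add(add(Z, Z), add(SSSZ, Z))))))
  [16] S(S(S(mul(mul(add(SSZ, mul(Z, SSSZ)), SZ), add(add(Z, Z), add(SSSZ, Z))))))
  [17] S(S(S(mul(mul(S(add(SZ, mul(Z, SSSZ))), SZ), add(add(Z, Z), add(SSSZ, Z))))))
  [18] S(S(S(mul(add(SZ, mul(add(SZ, mul(Z, SSSZ)), SZ)), add(add(Z, Z), add(SSSZ, Z))))))
  [19] S(S(S(mul(S(add(Z, mul(add(SZ, mul(Z, SSSZ)), SZ))), add(add(Z, Z), add(SSSZ, Z))))))
  [20] S(S(S(add(add(add(Z, Z), add(SSSZ, Z)), mul(add(Z, mul(add(SZ, mul(Z, SSSZ)), SZ)), add(add(Z, Z), add(SSSZ, Z)))))))
  [21] S(S(S(add(add(Z, add(SSSZ, Z)), mul(add(Z, mul(add(SZ, mul(Z, SSSZ)), SZ)), add(add(Z, Z), add(SSSZ, Z)))))))
  [22] S(S(S(add(add(SSSZ, Z), mul(add(Z, mul(add(SZ, mul(Z, SSSZ)), SZ)), add(add(Z, Z), add(SSSZ, Z)))))))
  [23] S(S(S(add(S(add(SSZ, Z)), mul(add(Z, mul(add(SZ, mul(Z, SSSZ)), SZ)), add(add(Z, Z), add(SSSZ, Z)))))))
  [24] S(S(S(S(add(add(SSZ, Z), mul(add(Z, mul(add(SZ, mul(Z, SSSZ)), SZ)), add(add(Z, Z), add(SSSZ, Z))))))))
  [25] S(S(S(S(add(S(add(SZ, Z)), mul(add(Z, mul(add(SZ, mul(Z, SSSZ)), SZ)), add(add(Z, Z), add(SSSZ, Z))))))))
  [26] S(S(S(S(S(add(add(SZ, Z), mul(add(Z, mul(add(SZ, mul(Z, SSSZ)), SZ)), add(add(Z, Z), add(SSSZ, Z)))))))))
  [27] S(S(S(S(S(add(S(add(Z, Z)), mul(add(Z, mul(add(SZ, mul(Z, SSSZ)), SZ)), add(add(Z, Z), add(SSSZ, Z)))))))))
  [28] S(S(S(S(S(S(add(add(Z, Z), mul(add(Z, mul(add(SZ, mul(Z, SSSZ)), SZ)), add(add(Z, Z), add(SSSZ, Z))))))))))
  [29] S(S(S(S(S(S(add(Z, mul(add(Z, mul(add(SZ, mul(Z, SSSZ)), SZ)), add(add(Z, Z), add(SSSZ, Z))))))))))
  [30] S(S(S(S(S(S(mul(add(Z, mul(add(SZ, mul(Z, SSSZ)), SZ)), add(add(Z, Z), add(SSSZ, Z)))))))))
  [31] S(S(S(S(S(S(mul(mul(add(SZ, mul(Z, SSSZ)), SZ), add(add(Z, Z), add(SSSZ, Z)))))))))
  [32] S(S(S(S(S(S(mul(mul(S(add(Z, mul(Z, SSSZ))), SZ), add(add(Z, Z), add(SSSZ, Z)))))))))
  [33] S(S(S(S(S(S(mul(add(SZ, mul(add(Z, mul(Z, SSSZ)), SZ)), add(add(Z, Z), add(SSSZ, Z)))))))))
  [34] S(S(S(S(S(S(mul(S(add(Z, mul(add(Z, mul(Z, SSSZ)), SZ))), add(add(Z, Z), add(SSSZ, Z)))))))))
  [35] S(S(S(S(S(S(add(add(add(Z, Z), add(SSSZ, Z)), mul(add(Z, mul(add(Z, mul(Z, SSSZ)), SZ)), add(add(Z, Z), add(SSSZ, Z))))))))))
  [36] S(S(S(S(S(S(add(add(Z, add(SSSZ, Z)), mul(add(Z, mul(add(Z, mul(Z, SSSZ)), SZ)), add(add(Z, Z), add(SSSZ, Z))))))))))
  [37] S(S(S(S(S(S(add(add(SSSZ, Z), mul(add(Z, mul(add(Z, mul(Z, SSSZ)), SZ)), add(add(Z, Z), add(SSSZ, Z))))))))))
  [38] S(S(S(S(S(S(add(S(add(SSZ, Z)), mul(add(Z, mul(add(Z, mul(Z, SSSZ)), SZ)), add(add(Z, Z), add(SSSZ, Z))))))))))
  [39] S(S(S(S(S(S(S(add(add(SSZ, Z), mul(add(Z, mul(add(Z, mul(Z, SSSZ)), SZ)), add(add(Z, Z), add(SSSZ, Z)))))))))))
  [40] S(S(S(S(S(S(S(add(S(add(SZ, Z)), mul(add(Z, mul(add(Z, mul(Z, SSSZ)), SZ)), add(add(Z, Z), add(SSSZ, Z)))))))))))
  [41] S(S(S(S(S(S(S(S(add(add(SZ, Z), mul(add(Z, mul(add(Z, mul(Z, SSSZ)), SZ)), add(add(Z, Z), add(SSSZ, Z))))))))))))
  [42] S(S(S(S(S(S(S(S(add(S(add(Z, Z)), mul(add(Z, mul(add(Z, mul(Z, SSSZ)), SZ)), add(add(Z, Z), add(SSSZ, Z))))))))))))
  [43] S(S(S(S(S(S(S(S(S(add(add(Z, Z), mul(add(Z, mul(add(Z, mul(Z, SSSZ)), SZ)), add(add(Z, Z), add(SSSZ, Z)))))))))))))
  [44] S(S(S(S(S(S(S(S(S(add(Z, mul(add(Z, mul(add(Z, mul(Z, SSSZ)), SZ)), add(add(Z, Z), add(SSSZ, Z)))))))))))))
  [45] S(S(S(S(S(S(S(S(S(mul(add(Z, mul(add(Z, mul(Z, SSSZ)), SZ)), add(add(Z, Z), add(SSSZ, Z))))))))))))
  [46] S(S(S(S(S(S(S(S(S(mul(mul(add(Z, mul(Z, SSSZ)), SZ), add(add(Z, Z), add(SSSZ, Z))))))))))))
  [47] S(S(S(S(S(S(S(S(S(mul(mul(mul(Z, SSSZ), SZ), add(add(Z, Z), add(SSSZ, Z))))))))))))
  [48] S(S(S(S(S(S(S(S(S(mul(mul(Z, SZ), add(add(Z, Z), add(SSSZ, Z))))))))))))
  [49] S(S(S(S(S(S(S(S(S(mul(Z, add(add(Z, Z), add(SSSZ, Z))))))))))))
  [50] S^9(Z)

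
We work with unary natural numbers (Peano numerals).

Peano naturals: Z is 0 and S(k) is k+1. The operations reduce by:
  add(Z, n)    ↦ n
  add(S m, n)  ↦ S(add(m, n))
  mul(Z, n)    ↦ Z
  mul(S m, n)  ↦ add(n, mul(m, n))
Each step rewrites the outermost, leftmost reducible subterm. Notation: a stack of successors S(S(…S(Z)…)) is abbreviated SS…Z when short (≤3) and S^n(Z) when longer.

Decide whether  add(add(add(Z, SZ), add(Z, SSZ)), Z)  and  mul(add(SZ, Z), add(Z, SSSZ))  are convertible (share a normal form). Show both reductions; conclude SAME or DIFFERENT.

Term A:
  start: add(add(add(Z, SZ), add(Z, SSZ)), Z)
  [1] add(add(SZ, add(Z, SSZ)), Z)
  [2] add(S(add(Z, add(Z, SSZ))), Z)
  [3] S(add(add(Z, add(Z, SSZ)), Z))
  [4] S(add(add(Z, SSZ), Z))
  [5] S(add(SSZ, Z))
  [6] S(S(add(SZ, Z)))
  [7] S(S(S(add(Z, Z))))
  [8] SSSZ

Term B:
  start: mul(add(SZ, Z), add(Z, SSSZ))
  [1] mul(S(add(Z, Z)), add(Z, SSSZ))
  [2] add(add(Z, SSSZ), mul(add(Z, Z), add(Z, SSSZ)))
  [3] add(SSSZ, mul(add(Z, Z), add(Z, SSSZ)))
  [4] S(add(SSZ, mul(add(Z, Z), add(Z, SSSZ))))
  [5] S(S(add(SZ, mul(add(Z, Z), add(Z, SSSZ)))))
  [6] S(S(S(add(Z, mul(add(Z, Z), add(Z, SSSZ))))))
  [7] S(S(S(mul(add(Z, Z), add(Z, SSSZ)))))
  [8] S(S(S(mul(Z, add(Z, SSSZ)))))
  [9] SSSZ

Answer: SAME — A ⇓ SSSZ, B ⇓ SSSZ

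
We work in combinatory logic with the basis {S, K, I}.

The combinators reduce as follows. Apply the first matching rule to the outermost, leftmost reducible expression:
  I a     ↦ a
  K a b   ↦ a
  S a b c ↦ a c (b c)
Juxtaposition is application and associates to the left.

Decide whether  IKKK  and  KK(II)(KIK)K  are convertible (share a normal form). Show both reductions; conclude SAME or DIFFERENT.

Answer: DIFFERENT — A ⇓ K, B ⇓ I

Reduction:
Term A:
  start: IKKK
  step 1: KKK
  step 2: K

Term B:
  start: KK(II)(KIK)K
  step 1: K(KIK)K
  step 2: KIK
  step 3: I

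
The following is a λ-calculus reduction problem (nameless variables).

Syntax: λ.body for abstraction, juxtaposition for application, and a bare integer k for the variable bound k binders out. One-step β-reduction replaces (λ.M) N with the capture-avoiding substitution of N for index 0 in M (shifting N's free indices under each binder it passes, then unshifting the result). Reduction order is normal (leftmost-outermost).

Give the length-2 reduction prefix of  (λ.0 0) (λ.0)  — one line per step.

  start: (λ.0 0) (λ.0)
  →1  (λ.0) (λ.0)
  →2  λ.0

Answer: after 2 steps: λ.0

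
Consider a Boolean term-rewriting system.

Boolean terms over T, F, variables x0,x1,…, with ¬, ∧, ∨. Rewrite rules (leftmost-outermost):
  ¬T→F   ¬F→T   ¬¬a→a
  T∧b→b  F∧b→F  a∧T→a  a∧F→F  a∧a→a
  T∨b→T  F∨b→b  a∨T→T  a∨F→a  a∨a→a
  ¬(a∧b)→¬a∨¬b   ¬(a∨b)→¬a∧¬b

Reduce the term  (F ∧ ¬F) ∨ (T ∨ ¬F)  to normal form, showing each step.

  start: (F ∧ ¬F) ∨ (T ∨ ¬F)
  →1  F ∨ (T ∨ ¬F)
  →2  T ∨ ¬F
  →3  T

Answer: normal form = T  (in 3 steps)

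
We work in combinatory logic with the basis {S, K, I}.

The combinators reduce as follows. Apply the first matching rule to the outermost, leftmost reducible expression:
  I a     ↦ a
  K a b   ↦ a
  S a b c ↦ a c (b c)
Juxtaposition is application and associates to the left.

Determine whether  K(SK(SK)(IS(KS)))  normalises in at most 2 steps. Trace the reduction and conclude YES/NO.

  start: K(SK(SK)(IS(KS)))
  →1  K(K(IS(KS))(SK(IS(KS))))
  →2  K(IS(KS))

Answer: NO — after 2 steps the term is K(IS(KS)), not yet normal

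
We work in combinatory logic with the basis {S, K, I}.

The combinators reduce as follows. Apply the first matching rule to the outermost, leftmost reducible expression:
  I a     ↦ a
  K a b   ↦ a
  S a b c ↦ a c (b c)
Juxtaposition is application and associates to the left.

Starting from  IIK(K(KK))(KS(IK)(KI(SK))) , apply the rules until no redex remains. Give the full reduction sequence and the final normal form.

Answer: normal form = K(KK)  (in 3 steps)

Working:
  start: IIK(K(KK))(KS(IK)(KI(SK)))
  →1  IK(K(KK))(KS(IK)(KI(SK)))
  →2  K(K(KK))(KS(IK)(KI(SK)))
  →3  K(KK)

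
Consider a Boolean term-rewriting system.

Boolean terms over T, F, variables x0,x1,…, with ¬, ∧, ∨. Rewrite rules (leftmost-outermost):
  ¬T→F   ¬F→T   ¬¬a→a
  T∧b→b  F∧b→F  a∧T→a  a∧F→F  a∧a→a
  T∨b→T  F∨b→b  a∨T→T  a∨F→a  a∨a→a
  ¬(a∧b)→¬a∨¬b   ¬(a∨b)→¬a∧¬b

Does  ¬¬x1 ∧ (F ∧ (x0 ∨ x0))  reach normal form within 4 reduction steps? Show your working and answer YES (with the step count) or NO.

  start: ¬¬x1 ∧ (F ∧ (x0 ∨ x0))
  step 1: x1 ∧ (F ∧ (x0 ∨ x0))
  step 2: x1 ∧ F
  step 3: F

Answer: YES — reaches normal form F in 3 ≤ 4 steps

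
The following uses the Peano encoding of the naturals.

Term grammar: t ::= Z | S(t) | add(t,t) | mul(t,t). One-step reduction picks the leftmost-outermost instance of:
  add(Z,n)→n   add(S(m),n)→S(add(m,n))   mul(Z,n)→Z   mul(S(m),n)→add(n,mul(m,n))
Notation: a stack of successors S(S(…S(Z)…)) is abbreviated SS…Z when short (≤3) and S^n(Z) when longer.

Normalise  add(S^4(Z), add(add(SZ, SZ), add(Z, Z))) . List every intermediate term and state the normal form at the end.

Answer: normal form = S^6(Z)  (in 11 steps)

Reduction:
  start: add(S^4(Z), add(add(SZ, SZ), add(Z, Z)))
  →1  S(add(SSSZ, add(add(SZ, SZ), add(Z, Z))))
  →2  S(S(add(SSZ, add(add(SZ, SZ), add(Z, Z)))))
  →3  S(S(S(add(SZ, add(add(SZ, SZ), add(Z, Z))))))
  →4  S(S(S(S(add(Z, add(add(SZ, SZ), add(Z, Z)))))))
  →5  S(S(S(S(add(add(SZ, SZ), add(Z, Z))))))
  →6  S(S(S(S(add(S(add(Z, SZ)), add(Z, Z))))))
  →7  S(S(S(S(S(add(add(Z, SZ), add(Z, Z)))))))
  →8  S(S(S(S(S(add(SZ, add(Z, Z)))))))
  →9  S(S(S(S(S(S(add(Z, add(Z, Z))))))))
  →10  S(S(S(S(S(S(add(Z, Z)))))))
  →11  S^6(Z)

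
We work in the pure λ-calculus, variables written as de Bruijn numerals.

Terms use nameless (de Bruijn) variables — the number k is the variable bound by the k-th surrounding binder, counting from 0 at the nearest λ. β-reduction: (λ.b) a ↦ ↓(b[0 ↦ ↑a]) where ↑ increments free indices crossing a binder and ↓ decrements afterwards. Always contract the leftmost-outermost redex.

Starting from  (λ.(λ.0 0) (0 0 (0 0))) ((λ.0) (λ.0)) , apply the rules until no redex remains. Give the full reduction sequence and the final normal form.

  start: (λ.(λ.0 0) (0 0 (0 0))) ((λ.0) (λ.0))
  step 1: (λ.0 0) ((λ.0) (λ.0) ((λ.0) (λ.0)) ((λ.0) (λ.0) ((λ.0) (λ.0))))
  step 2: (λ.0) (λ.0) ((λ.0) (λ.0)) ((λ.0) (λ.0) ((λ.0) (λ.0))) ((λ.0) (λ.0) ((λ.0) (λ.0)) ((λ.0) (λ.0) ((λ.0) (λ.0))))
  step 3: (λ.0) ((λ.0) (λ.0)) ((λ.0) (λ.0) ((λ.0) (λ.0))) ((λ.0) (λ.0) ((λ.0) (λ.0)) ((λ.0) (λ.0) ((λ.0) (λ.0))))
  step 4: (λ.0) (λ.0) ((λ.0) (λ.0) ((λ.0) (λ.0))) ((λ.0) (λ.0) ((λ.0) (λ.0)) ((λ.0) (λ.0) ((λ.0) (λ.0))))
  step 5: (λ.0) ((λ.0) (λ.0) ((λ.0) (λ.0))) ((λ.0) (λ.0) ((λ.0) (λ.0)) ((λ.0) (λ.0) ((λ.0) (λ.0))))
  step 6: (λ.0) (λ.0) ((λ.0) (λ.0)) ((λ.0) (λ.0) ((λ.0) (λ.0)) ((λ.0) (λ.0) ((λ.0) (λ.0))))
  step 7: (λ.0) ((λ.0) (λ.0)) ((λ.0) (λ.0) ((λ.0) (λ.0)) ((λ.0) (λ.0) ((λ.0) (λ.0))))
  step 8: (λ.0) (λ.0) ((λ.0) (λ.0) ((λ.0) (λ.0)) ((λ.0) (λ.0) ((λ.0) (λ.0))))
  step 9: (λ.0) ((λ.0) (λ.0) ((λ.0) (λ.0)) ((λ.0) (λ.0) ((λ.0) (λ.0))))
  step 10: (λ.0) (λ.0) ((λ.0) (λ.0)) ((λ.0) (λ.0) ((λ.0) (λ.0)))
  step 11: (λ.0) ((λ.0) (λ.0)) ((λ.0) (λ.0) ((λ.0) (λ.0)))
  step 12: (λ.0) (λ.0) ((λ.0) (λ.0) ((λ.0) (λ.0)))
  step 13: (λ.0) ((λ.0) (λ.0) ((λ.0) (λ.0)))
  step 14: (λ.0) (λ.0) ((λ.0) (λ.0))
  step 15: (λ.0) ((λ.0) (λ.0))
  step 16: (λ.0) (λ.0)
  step 17: λ.0

Answer: normal form = λ.0  (in 17 steps)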